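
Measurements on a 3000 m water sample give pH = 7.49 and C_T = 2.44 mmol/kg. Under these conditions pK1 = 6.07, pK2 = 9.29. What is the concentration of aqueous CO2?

[CO2*] = 0.0880 mmol/kg

α₀ = 1 / (1 + K1/[H⁺] + K1K2/[H⁺]²) = 1 / (1 + 10^+1.42 + 10^-0.38)
   = 1 / (1 + 26.303 + 0.41687) = 1/27.720 = 0.03608
[CO2*] = α₀ × DIC = 0.03608 × 2.44 = 0.0880 mmol/kg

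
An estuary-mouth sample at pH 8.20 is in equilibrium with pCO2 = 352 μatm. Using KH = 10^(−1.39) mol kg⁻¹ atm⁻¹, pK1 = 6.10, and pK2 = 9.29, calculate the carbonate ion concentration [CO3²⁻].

[CO3²⁻] = 0.147 mmol/kg

[CO2*] = KH · pCO2 = 10^(−1.39) × 352×10^-6 = 1.434×10^-5 mol/kg
α₀ = 1/(1 + K1/[H⁺] + K1K2/[H⁺]²) = 1/(1 + 10^+2.10 + 10^+1.01) = 0.007293
DIC = [CO2*]/α₀ = 1.434×10^-5 / 0.007293 = 1.966 mmol/kg
[CO3²⁻] = α₂·DIC; α₂ = 0.07462, so [CO3²⁻] = 0.07462 × 1.966 = 0.147 mmol/kg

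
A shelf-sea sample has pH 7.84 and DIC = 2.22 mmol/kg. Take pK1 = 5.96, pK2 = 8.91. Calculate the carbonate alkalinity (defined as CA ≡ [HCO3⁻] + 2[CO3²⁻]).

CA = [HCO3⁻] + 2[CO3²⁻] = (α₁ + 2α₂)·DIC
At pH 7.84: [H⁺]/K1 = 10^-1.88 = 0.013183, K2/[H⁺] = 10^-1.07 = 0.085114
α₁ = 1/(1 + 0.013183 + 0.085114) = 1/1.0983 = 0.9105; α₂ = α₁·K2/[H⁺] = 0.07750
α₁ + 2α₂ = 1.0655
CA = 1.0655 × 2.22 = 2.37 mmol/kg

CA = 2.37 mmol/kg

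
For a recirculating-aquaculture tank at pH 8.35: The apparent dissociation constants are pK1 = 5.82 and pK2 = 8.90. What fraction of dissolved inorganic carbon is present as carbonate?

α₂ = 1 / (1 + [H⁺]/K2 + [H⁺]²/(K1K2)) = 1 / (1 + 10^+0.55 + 10^-1.98)
   = 1 / (1 + 3.5481 + 0.010471) = 1/4.5586 = 0.2194

α₂ = 0.219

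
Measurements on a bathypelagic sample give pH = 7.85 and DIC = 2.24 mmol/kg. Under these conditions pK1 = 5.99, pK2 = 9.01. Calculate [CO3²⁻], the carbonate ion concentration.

[CO3²⁻] = 0.143 mmol/kg

α₂ = 1 / (1 + [H⁺]/K2 + [H⁺]²/(K1K2)) = 1 / (1 + 10^+1.16 + 10^-0.70)
   = 1 / (1 + 14.454 + 0.19953) = 1/15.654 = 0.06388
[CO3²⁻] = α₂ × DIC = 0.06388 × 2.24 = 0.143 mmol/kg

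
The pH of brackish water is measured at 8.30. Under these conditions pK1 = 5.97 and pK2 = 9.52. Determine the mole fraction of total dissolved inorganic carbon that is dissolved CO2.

α₀ = 1 / (1 + K1/[H⁺] + K1K2/[H⁺]²) = 1 / (1 + 10^+2.33 + 10^+1.11)
   = 1 / (1 + 213.80 + 12.882) = 1/227.68 = 0.004392

α₀ = 0.00439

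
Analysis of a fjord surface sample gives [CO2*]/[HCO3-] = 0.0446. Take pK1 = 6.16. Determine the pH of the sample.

From K1 = [H⁺][HCO3-]/[CO2*]:  pH = pK1 − log₁₀([CO2*]/[HCO3-])
log₁₀(0.0446) = -1.351
pH = 6.16 − (-1.351) = 7.51

pH = 7.51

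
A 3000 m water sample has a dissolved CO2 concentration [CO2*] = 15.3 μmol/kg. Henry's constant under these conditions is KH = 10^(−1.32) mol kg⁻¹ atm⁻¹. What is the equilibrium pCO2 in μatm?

KH = 10^(−1.32) = 4.786×10^-2 mol kg⁻¹ atm⁻¹
pCO2 = [CO2*]/KH = 15.3×10^-6 / 4.786×10^-2 = 3.20×10^-4 atm = 320 μatm

pCO2 = 320 μatm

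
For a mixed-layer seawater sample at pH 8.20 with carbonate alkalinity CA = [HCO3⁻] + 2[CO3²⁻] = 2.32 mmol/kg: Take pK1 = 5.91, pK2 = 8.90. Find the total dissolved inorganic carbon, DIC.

CA = [HCO3⁻] + 2[CO3²⁻] = (α₁ + 2α₂)·DIC
At pH 8.20: [H⁺]/K1 = 10^-2.29 = 0.0051286, K2/[H⁺] = 10^-0.70 = 0.19953
α₁ = 1/(1 + 0.0051286 + 0.19953) = 1/1.2047 = 0.8301; α₂ = α₁·K2/[H⁺] = 0.1656
α₁ + 2α₂ = 1.1614
DIC = CA / (α₁ + 2α₂) = 2.32 / 1.1614 = 2.00 mmol/kg

DIC = 2.00 mmol/kg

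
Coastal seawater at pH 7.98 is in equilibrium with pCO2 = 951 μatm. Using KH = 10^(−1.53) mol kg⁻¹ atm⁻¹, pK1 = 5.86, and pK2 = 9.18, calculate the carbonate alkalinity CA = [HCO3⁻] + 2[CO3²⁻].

CA = 4.17 mmol/kg

[CO2*] = KH · pCO2 = 10^(−1.53) × 951×10^-6 = 2.807×10^-5 mol/kg
α₀ = 1/(1 + K1/[H⁺] + K1K2/[H⁺]²) = 1/(1 + 10^+2.12 + 10^+0.92) = 0.007085
DIC = [CO2*]/α₀ = 2.807×10^-5 / 0.007085 = 3.961 mmol/kg
CA = (α₁ + 2α₂)·DIC = (0.9340 + 2×0.05893) × 3.961 = 4.17 mmol/kg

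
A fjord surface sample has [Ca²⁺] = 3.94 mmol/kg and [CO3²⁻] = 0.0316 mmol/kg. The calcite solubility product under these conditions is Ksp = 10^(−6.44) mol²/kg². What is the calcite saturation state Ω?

Ksp = 10^(−6.44) = 3.631×10^-7
Ω = [Ca²⁺][CO3²⁻]/Ksp = (3.94×10^-3)(0.0316×10^-3) / 3.631×10^-7 = 0.343

Ω = 0.343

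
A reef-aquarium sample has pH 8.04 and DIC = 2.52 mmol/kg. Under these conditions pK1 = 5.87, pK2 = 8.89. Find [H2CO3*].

α₀ = 1 / (1 + K1/[H⁺] + K1K2/[H⁺]²) = 1 / (1 + 10^+2.17 + 10^+1.32)
   = 1 / (1 + 147.91 + 20.893) = 1/169.80 = 0.005889
[CO2*] = α₀ × DIC = 0.005889 × 2.52 = 0.0148 mmol/kg = 14.8 μmol/kg

[CO2*] = 14.8 μmol/kg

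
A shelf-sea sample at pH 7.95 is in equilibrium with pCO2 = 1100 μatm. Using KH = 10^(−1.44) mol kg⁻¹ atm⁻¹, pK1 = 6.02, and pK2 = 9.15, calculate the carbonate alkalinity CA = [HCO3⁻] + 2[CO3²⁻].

[CO2*] = KH · pCO2 = 10^(−1.44) × 1100×10^-6 = 3.994×10^-5 mol/kg
α₀ = 1/(1 + K1/[H⁺] + K1K2/[H⁺]²) = 1/(1 + 10^+1.93 + 10^+0.73) = 0.01093
DIC = [CO2*]/α₀ = 3.994×10^-5 / 0.01093 = 3.654 mmol/kg
CA = (α₁ + 2α₂)·DIC = (0.9304 + 2×0.05870) × 3.654 = 3.83 mmol/kg

CA = 3.83 mmol/kg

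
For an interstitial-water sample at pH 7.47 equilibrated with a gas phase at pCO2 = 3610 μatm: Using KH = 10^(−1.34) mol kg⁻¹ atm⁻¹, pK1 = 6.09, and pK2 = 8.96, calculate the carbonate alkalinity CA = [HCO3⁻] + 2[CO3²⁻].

CA = 4.21 mmol/kg

[CO2*] = KH · pCO2 = 10^(−1.34) × 3610×10^-6 = 1.650×10^-4 mol/kg
α₀ = 1/(1 + K1/[H⁺] + K1K2/[H⁺]²) = 1/(1 + 10^+1.38 + 10^-0.11) = 0.03881
DIC = [CO2*]/α₀ = 1.650×10^-4 / 0.03881 = 4.251 mmol/kg
CA = (α₁ + 2α₂)·DIC = (0.9311 + 2×0.03013) × 4.251 = 4.21 mmol/kg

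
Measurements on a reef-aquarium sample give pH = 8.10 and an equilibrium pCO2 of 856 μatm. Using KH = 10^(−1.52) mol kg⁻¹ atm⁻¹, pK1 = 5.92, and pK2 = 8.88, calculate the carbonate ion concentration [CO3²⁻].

[CO3²⁻] = 0.649 mmol/kg

[CO2*] = KH · pCO2 = 10^(−1.52) × 856×10^-6 = 2.585×10^-5 mol/kg
α₀ = 1/(1 + K1/[H⁺] + K1K2/[H⁺]²) = 1/(1 + 10^+2.18 + 10^+1.40) = 0.005635
DIC = [CO2*]/α₀ = 2.585×10^-5 / 0.005635 = 4.588 mmol/kg
[CO3²⁻] = α₂·DIC; α₂ = 0.1415, so [CO3²⁻] = 0.1415 × 4.588 = 0.649 mmol/kg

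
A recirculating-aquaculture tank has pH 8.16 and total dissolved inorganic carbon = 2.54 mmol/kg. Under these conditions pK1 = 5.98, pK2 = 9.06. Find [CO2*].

α₀ = 1 / (1 + K1/[H⁺] + K1K2/[H⁺]²) = 1 / (1 + 10^+2.18 + 10^+1.28)
   = 1 / (1 + 151.36 + 19.055) = 1/171.41 = 0.005834
[CO2*] = α₀ × DIC = 0.005834 × 2.54 = 0.0148 mmol/kg = 14.8 μmol/kg

[CO2*] = 14.8 μmol/kg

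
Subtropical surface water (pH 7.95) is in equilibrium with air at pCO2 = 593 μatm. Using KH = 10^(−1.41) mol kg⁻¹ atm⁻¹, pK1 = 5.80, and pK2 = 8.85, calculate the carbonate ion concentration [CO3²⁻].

[CO2*] = KH · pCO2 = 10^(−1.41) × 593×10^-6 = 2.307×10^-5 mol/kg
α₀ = 1/(1 + K1/[H⁺] + K1K2/[H⁺]²) = 1/(1 + 10^+2.15 + 10^+1.25) = 0.006249
DIC = [CO2*]/α₀ = 2.307×10^-5 / 0.006249 = 3.692 mmol/kg
[CO3²⁻] = α₂·DIC; α₂ = 0.1111, so [CO3²⁻] = 0.1111 × 3.692 = 0.410 mmol/kg

[CO3²⁻] = 0.410 mmol/kg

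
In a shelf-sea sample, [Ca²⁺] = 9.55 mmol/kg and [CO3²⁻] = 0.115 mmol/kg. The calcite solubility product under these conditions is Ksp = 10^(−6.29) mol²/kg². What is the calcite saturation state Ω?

Ksp = 10^(−6.29) = 5.129×10^-7
Ω = [Ca²⁺][CO3²⁻]/Ksp = (9.55×10^-3)(0.115×10^-3) / 5.129×10^-7 = 2.14

Ω = 2.14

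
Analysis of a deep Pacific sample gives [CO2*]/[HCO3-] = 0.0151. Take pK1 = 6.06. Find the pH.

pH = 7.88

From K1 = [H⁺][HCO3-]/[CO2*]:  pH = pK1 − log₁₀([CO2*]/[HCO3-])
log₁₀(0.0151) = -1.821
pH = 6.06 − (-1.821) = 7.88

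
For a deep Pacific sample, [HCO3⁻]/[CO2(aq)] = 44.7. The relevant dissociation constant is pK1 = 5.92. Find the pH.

pH = 7.57

From K1 = [H⁺][HCO3⁻]/[CO2(aq)]:  pH = pK1 + log₁₀([HCO3⁻]/[CO2(aq)])
log₁₀(44.7) = +1.650
pH = 5.92 + (+1.650) = 7.57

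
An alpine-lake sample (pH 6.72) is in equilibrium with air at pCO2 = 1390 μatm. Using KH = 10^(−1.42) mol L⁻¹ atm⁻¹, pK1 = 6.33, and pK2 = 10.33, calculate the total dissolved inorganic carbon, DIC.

[CO2*] = KH · pCO2 = 10^(−1.42) × 1390×10^-6 = 5.285×10^-5 mol/L
α₀ = 1/(1 + K1/[H⁺] + K1K2/[H⁺]²) = 1/(1 + 10^+0.39 + 10^-3.22) = 0.2894
DIC = [CO2*]/α₀ = 5.285×10^-5 / 0.2894 = 0.183 mmol/L

DIC = 0.183 mmol/L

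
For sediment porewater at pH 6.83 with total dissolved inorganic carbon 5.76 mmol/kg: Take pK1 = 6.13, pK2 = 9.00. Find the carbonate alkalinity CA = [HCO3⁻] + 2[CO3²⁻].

CA = 4.84 mmol/kg

CA = [HCO3⁻] + 2[CO3²⁻] = (α₁ + 2α₂)·DIC
At pH 6.83: [H⁺]/K1 = 10^-0.70 = 0.19953, K2/[H⁺] = 10^-2.17 = 0.0067608
α₁ = 1/(1 + 0.19953 + 0.0067608) = 1/1.2063 = 0.8290; α₂ = α₁·K2/[H⁺] = 0.005605
α₁ + 2α₂ = 0.8402
CA = 0.8402 × 5.76 = 4.84 mmol/kg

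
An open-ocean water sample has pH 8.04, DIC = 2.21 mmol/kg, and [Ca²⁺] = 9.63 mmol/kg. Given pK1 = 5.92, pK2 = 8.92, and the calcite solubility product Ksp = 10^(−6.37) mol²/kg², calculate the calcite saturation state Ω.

Ω = 5.77

α₂ = 1 / (1 + [H⁺]/K2 + [H⁺]²/(K1K2)) = 1 / (1 + 10^+0.88 + 10^-1.24)
   = 1 / (1 + 7.5858 + 0.057544) = 1/8.6433 = 0.1157
[CO3²⁻] = α₂ × DIC = 0.1157 × 2.21 = 0.2557 mmol/kg
Ksp = 10^(−6.37) = 4.266×10^-7
Ω = [Ca²⁺][CO3²⁻]/Ksp = (9.63×10^-3)(2.557×10^-4) / 4.266×10^-7 = 5.77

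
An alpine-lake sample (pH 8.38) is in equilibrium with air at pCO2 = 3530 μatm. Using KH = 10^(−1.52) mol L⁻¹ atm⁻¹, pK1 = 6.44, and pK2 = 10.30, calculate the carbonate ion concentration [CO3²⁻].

[CO2*] = KH · pCO2 = 10^(−1.52) × 3530×10^-6 = 1.066×10^-4 mol/L
α₀ = 1/(1 + K1/[H⁺] + K1K2/[H⁺]²) = 1/(1 + 10^+1.94 + 10^+0.02) = 0.01122
DIC = [CO2*]/α₀ = 1.066×10^-4 / 0.01122 = 9.503 mmol/L
[CO3²⁻] = α₂·DIC; α₂ = 0.01175, so [CO3²⁻] = 0.01175 × 9.503 = 0.112 mmol/L

[CO3²⁻] = 0.112 mmol/L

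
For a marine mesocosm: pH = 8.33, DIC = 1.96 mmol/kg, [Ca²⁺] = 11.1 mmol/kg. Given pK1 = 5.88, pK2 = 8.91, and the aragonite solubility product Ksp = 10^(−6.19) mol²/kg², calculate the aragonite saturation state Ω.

Ω = 7.00

α₂ = 1 / (1 + [H⁺]/K2 + [H⁺]²/(K1K2)) = 1 / (1 + 10^+0.58 + 10^-1.87)
   = 1 / (1 + 3.8019 + 0.013490) = 1/4.8154 = 0.2077
[CO3²⁻] = α₂ × DIC = 0.2077 × 1.96 = 0.4070 mmol/kg
Ksp = 10^(−6.19) = 6.457×10^-7
Ω = [Ca²⁺][CO3²⁻]/Ksp = (11.1×10^-3)(4.070×10^-4) / 6.457×10^-7 = 7.00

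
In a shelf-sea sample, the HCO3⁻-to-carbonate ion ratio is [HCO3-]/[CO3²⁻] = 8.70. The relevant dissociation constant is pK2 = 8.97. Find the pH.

pH = 8.03

From K2 = [H⁺][CO3²⁻]/[HCO3-]:  pH = pK2 − log₁₀([HCO3-]/[CO3²⁻])
log₁₀(8.70) = +0.940
pH = 8.97 − (+0.940) = 8.03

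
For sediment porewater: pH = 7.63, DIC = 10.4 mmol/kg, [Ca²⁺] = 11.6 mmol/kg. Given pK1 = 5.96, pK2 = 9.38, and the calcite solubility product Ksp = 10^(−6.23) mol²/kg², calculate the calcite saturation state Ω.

α₂ = 1 / (1 + [H⁺]/K2 + [H⁺]²/(K1K2)) = 1 / (1 + 10^+1.75 + 10^+0.08)
   = 1 / (1 + 56.234 + 1.2023) = 1/58.436 = 0.01711
[CO3²⁻] = α₂ × DIC = 0.01711 × 10.4 = 0.1780 mmol/kg
Ksp = 10^(−6.23) = 5.888×10^-7
Ω = [Ca²⁺][CO3²⁻]/Ksp = (11.6×10^-3)(1.780×10^-4) / 5.888×10^-7 = 3.51

Ω = 3.51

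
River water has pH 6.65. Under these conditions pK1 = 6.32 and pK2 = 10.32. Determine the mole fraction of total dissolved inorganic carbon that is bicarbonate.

α₁ = 0.681

α₁ = 1 / (1 + [H⁺]/K1 + K2/[H⁺]) = 1 / (1 + 10^-0.33 + 10^-3.67)
   = 1 / (1 + 0.46774 + 0.00021380) = 1/1.4679 = 0.6812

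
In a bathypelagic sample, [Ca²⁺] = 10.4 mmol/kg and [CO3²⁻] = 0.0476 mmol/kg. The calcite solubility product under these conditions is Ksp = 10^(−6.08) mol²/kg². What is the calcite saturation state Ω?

Ω = 0.595

Ksp = 10^(−6.08) = 8.318×10^-7
Ω = [Ca²⁺][CO3²⁻]/Ksp = (10.4×10^-3)(0.0476×10^-3) / 8.318×10^-7 = 0.595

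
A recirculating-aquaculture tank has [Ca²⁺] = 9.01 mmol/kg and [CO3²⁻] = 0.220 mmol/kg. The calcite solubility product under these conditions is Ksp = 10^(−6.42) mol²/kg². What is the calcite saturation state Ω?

Ksp = 10^(−6.42) = 3.802×10^-7
Ω = [Ca²⁺][CO3²⁻]/Ksp = (9.01×10^-3)(0.220×10^-3) / 3.802×10^-7 = 5.21

Ω = 5.21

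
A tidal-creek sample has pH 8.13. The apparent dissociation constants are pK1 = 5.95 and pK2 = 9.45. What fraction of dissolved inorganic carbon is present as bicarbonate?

α₁ = 1 / (1 + [H⁺]/K1 + K2/[H⁺]) = 1 / (1 + 10^-2.18 + 10^-1.32)
   = 1 / (1 + 0.0066069 + 0.047863) = 1/1.0545 = 0.9483

α₁ = 0.948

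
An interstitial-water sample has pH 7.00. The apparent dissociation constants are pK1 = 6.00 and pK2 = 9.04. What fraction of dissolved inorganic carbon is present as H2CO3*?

α₀ = 1 / (1 + K1/[H⁺] + K1K2/[H⁺]²) = 1 / (1 + 10^+1.00 + 10^-1.04)
   = 1 / (1 + 10.000 + 0.091201) = 1/11.091 = 0.09016

α₀ = 0.0902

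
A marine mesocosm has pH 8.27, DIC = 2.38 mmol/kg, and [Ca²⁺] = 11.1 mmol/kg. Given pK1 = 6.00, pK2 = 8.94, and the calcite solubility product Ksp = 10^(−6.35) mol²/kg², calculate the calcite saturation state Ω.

α₂ = 1 / (1 + [H⁺]/K2 + [H⁺]²/(K1K2)) = 1 / (1 + 10^+0.67 + 10^-1.60)
   = 1 / (1 + 4.6774 + 0.025119) = 1/5.7025 = 0.1754
[CO3²⁻] = α₂ × DIC = 0.1754 × 2.38 = 0.4174 mmol/kg
Ksp = 10^(−6.35) = 4.467×10^-7
Ω = [Ca²⁺][CO3²⁻]/Ksp = (11.1×10^-3)(4.174×10^-4) / 4.467×10^-7 = 10.4

Ω = 10.4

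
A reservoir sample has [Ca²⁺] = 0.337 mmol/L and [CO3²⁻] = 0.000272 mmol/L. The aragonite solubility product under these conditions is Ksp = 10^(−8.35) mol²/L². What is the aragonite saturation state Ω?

Ksp = 10^(−8.35) = 4.467×10^-9
Ω = [Ca²⁺][CO3²⁻]/Ksp = (0.337×10^-3)(0.000272×10^-3) / 4.467×10^-9 = 0.0205

Ω = 0.0205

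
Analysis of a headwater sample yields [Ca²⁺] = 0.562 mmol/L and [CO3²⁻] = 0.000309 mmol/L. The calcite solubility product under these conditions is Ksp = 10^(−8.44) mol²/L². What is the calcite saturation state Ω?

Ω = 0.0478

Ksp = 10^(−8.44) = 3.631×10^-9
Ω = [Ca²⁺][CO3²⁻]/Ksp = (0.562×10^-3)(0.000309×10^-3) / 3.631×10^-9 = 0.0478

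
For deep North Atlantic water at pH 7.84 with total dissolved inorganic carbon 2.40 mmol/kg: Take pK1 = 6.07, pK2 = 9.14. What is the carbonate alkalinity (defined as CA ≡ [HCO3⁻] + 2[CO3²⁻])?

CA = [HCO3⁻] + 2[CO3²⁻] = (α₁ + 2α₂)·DIC
At pH 7.84: [H⁺]/K1 = 10^-1.77 = 0.016982, K2/[H⁺] = 10^-1.30 = 0.050119
α₁ = 1/(1 + 0.016982 + 0.050119) = 1/1.0671 = 0.9371; α₂ = α₁·K2/[H⁺] = 0.04697
α₁ + 2α₂ = 1.0311
CA = 1.0311 × 2.40 = 2.47 mmol/kg

CA = 2.47 mmol/kg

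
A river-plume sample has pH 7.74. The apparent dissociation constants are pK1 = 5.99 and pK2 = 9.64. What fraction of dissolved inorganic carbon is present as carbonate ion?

α₂ = 0.0122

α₂ = 1 / (1 + [H⁺]/K2 + [H⁺]²/(K1K2)) = 1 / (1 + 10^+1.90 + 10^+0.15)
   = 1 / (1 + 79.433 + 1.4125) = 1/81.845 = 0.01222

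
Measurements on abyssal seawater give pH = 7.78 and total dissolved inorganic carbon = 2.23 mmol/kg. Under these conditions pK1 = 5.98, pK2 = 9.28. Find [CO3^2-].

α₂ = 1 / (1 + [H⁺]/K2 + [H⁺]²/(K1K2)) = 1 / (1 + 10^+1.50 + 10^-0.30)
   = 1 / (1 + 31.623 + 0.50119) = 1/33.124 = 0.03019
[CO3²⁻] = α₂ × DIC = 0.03019 × 2.23 = 0.0673 mmol/kg

[CO3²⁻] = 0.0673 mmol/kg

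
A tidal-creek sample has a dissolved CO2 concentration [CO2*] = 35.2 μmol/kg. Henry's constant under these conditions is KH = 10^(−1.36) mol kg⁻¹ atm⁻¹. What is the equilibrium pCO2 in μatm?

KH = 10^(−1.36) = 4.365×10^-2 mol kg⁻¹ atm⁻¹
pCO2 = [CO2*]/KH = 35.2×10^-6 / 4.365×10^-2 = 8.06×10^-4 atm = 806 μatm

pCO2 = 806 μatm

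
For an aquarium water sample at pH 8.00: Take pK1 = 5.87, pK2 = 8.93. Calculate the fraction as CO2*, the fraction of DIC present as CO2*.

α₀ = 0.00659

α₀ = 1 / (1 + K1/[H⁺] + K1K2/[H⁺]²) = 1 / (1 + 10^+2.13 + 10^+1.20)
   = 1 / (1 + 134.90 + 15.849) = 1/151.75 = 0.006590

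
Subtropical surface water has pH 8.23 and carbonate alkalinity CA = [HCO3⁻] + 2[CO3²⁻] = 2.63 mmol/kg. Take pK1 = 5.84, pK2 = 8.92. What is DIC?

DIC = 2.26 mmol/kg

CA = [HCO3⁻] + 2[CO3²⁻] = (α₁ + 2α₂)·DIC
At pH 8.23: [H⁺]/K1 = 10^-2.39 = 0.0040738, K2/[H⁺] = 10^-0.69 = 0.20417
α₁ = 1/(1 + 0.0040738 + 0.20417) = 1/1.2082 = 0.8276; α₂ = α₁·K2/[H⁺] = 0.1690
α₁ + 2α₂ = 1.1656
DIC = CA / (α₁ + 2α₂) = 2.63 / 1.1656 = 2.26 mmol/kg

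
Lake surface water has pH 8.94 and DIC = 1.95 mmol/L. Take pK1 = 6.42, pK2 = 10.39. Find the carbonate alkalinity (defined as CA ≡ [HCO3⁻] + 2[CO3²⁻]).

CA = 2.01 mmol/L

CA = [HCO3⁻] + 2[CO3²⁻] = (α₁ + 2α₂)·DIC
At pH 8.94: [H⁺]/K1 = 10^-2.52 = 0.0030200, K2/[H⁺] = 10^-1.45 = 0.035481
α₁ = 1/(1 + 0.0030200 + 0.035481) = 1/1.0385 = 0.9629; α₂ = α₁·K2/[H⁺] = 0.03417
α₁ + 2α₂ = 1.0313
CA = 1.0313 × 1.95 = 2.01 mmol/L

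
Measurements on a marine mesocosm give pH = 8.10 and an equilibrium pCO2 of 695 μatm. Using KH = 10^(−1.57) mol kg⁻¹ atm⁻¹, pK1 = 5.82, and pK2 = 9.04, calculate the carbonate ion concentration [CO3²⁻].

[CO2*] = KH · pCO2 = 10^(−1.57) × 695×10^-6 = 1.871×10^-5 mol/kg
α₀ = 1/(1 + K1/[H⁺] + K1K2/[H⁺]²) = 1/(1 + 10^+2.28 + 10^+1.34) = 0.004686
DIC = [CO2*]/α₀ = 1.871×10^-5 / 0.004686 = 3.992 mmol/kg
[CO3²⁻] = α₂·DIC; α₂ = 0.1025, so [CO3²⁻] = 0.1025 × 3.992 = 0.409 mmol/kg

[CO3²⁻] = 0.409 mmol/kg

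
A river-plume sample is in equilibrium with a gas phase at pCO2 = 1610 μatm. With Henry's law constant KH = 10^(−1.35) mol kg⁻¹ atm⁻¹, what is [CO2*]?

[CO2*] = 71.9 μmol/kg

KH = 10^(−1.35) = 4.467×10^-2 mol kg⁻¹ atm⁻¹
[CO2*] = KH · pCO2 = 4.467×10^-2 × 1610×10^-6 atm = 7.19×10^-5 mol/kg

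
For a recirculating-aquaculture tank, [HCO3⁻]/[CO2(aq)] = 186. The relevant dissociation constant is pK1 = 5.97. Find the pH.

pH = 8.24

From K1 = [H⁺][HCO3⁻]/[CO2(aq)]:  pH = pK1 + log₁₀([HCO3⁻]/[CO2(aq)])
log₁₀(186) = +2.270
pH = 5.97 + (+2.270) = 8.24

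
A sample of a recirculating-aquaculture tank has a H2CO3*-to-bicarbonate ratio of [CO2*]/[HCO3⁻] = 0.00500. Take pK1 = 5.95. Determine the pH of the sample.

From K1 = [H⁺][HCO3⁻]/[CO2*]:  pH = pK1 − log₁₀([CO2*]/[HCO3⁻])
log₁₀(0.00500) = -2.301
pH = 5.95 − (-2.301) = 8.25

pH = 8.25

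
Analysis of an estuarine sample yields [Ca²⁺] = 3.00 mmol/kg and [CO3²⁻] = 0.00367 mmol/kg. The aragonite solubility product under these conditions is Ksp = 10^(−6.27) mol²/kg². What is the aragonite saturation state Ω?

Ksp = 10^(−6.27) = 5.370×10^-7
Ω = [Ca²⁺][CO3²⁻]/Ksp = (3.00×10^-3)(0.00367×10^-3) / 5.370×10^-7 = 0.0205

Ω = 0.0205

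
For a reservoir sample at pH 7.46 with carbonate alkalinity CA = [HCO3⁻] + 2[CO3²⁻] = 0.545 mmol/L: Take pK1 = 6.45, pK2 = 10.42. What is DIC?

CA = [HCO3⁻] + 2[CO3²⁻] = (α₁ + 2α₂)·DIC
At pH 7.46: [H⁺]/K1 = 10^-1.01 = 0.097724, K2/[H⁺] = 10^-2.96 = 0.0010965
α₁ = 1/(1 + 0.097724 + 0.0010965) = 1/1.0988 = 0.9101; α₂ = α₁·K2/[H⁺] = 0.0009979
α₁ + 2α₂ = 0.9121
DIC = CA / (α₁ + 2α₂) = 0.545 / 0.9121 = 0.598 mmol/L

DIC = 0.598 mmol/L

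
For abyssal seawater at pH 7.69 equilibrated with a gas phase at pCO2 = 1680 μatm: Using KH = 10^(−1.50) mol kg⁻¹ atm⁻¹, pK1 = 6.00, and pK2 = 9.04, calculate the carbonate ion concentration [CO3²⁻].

[CO2*] = KH · pCO2 = 10^(−1.50) × 1680×10^-6 = 5.313×10^-5 mol/kg
α₀ = 1/(1 + K1/[H⁺] + K1K2/[H⁺]²) = 1/(1 + 10^+1.69 + 10^+0.34) = 0.01917
DIC = [CO2*]/α₀ = 5.313×10^-5 / 0.01917 = 2.771 mmol/kg
[CO3²⁻] = α₂·DIC; α₂ = 0.04194, so [CO3²⁻] = 0.04194 × 2.771 = 0.116 mmol/kg

[CO3²⁻] = 0.116 mmol/kg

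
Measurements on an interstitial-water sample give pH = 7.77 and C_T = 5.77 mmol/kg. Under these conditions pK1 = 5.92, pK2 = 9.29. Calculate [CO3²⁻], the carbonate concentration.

[CO3²⁻] = 0.167 mmol/kg

α₂ = 1 / (1 + [H⁺]/K2 + [H⁺]²/(K1K2)) = 1 / (1 + 10^+1.52 + 10^-0.33)
   = 1 / (1 + 33.113 + 0.46774) = 1/34.581 = 0.02892
[CO3²⁻] = α₂ × DIC = 0.02892 × 5.77 = 0.167 mmol/kg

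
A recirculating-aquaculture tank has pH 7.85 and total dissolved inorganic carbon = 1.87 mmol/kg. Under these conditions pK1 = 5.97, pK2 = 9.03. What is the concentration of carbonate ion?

α₂ = 1 / (1 + [H⁺]/K2 + [H⁺]²/(K1K2)) = 1 / (1 + 10^+1.18 + 10^-0.70)
   = 1 / (1 + 15.136 + 0.19953) = 1/16.335 = 0.06122
[CO3²⁻] = α₂ × DIC = 0.06122 × 1.87 = 0.114 mmol/kg

[CO3²⁻] = 0.114 mmol/kg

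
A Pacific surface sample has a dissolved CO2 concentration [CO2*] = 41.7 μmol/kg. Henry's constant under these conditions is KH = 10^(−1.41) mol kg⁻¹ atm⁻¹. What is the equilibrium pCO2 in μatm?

pCO2 = 1070 μatm

KH = 10^(−1.41) = 3.890×10^-2 mol kg⁻¹ atm⁻¹
pCO2 = [CO2*]/KH = 41.7×10^-6 / 3.890×10^-2 = 1.07×10^-3 atm = 1070 μatm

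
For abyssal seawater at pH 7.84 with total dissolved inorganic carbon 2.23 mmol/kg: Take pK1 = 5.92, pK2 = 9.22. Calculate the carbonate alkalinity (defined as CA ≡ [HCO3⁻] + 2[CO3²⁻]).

CA = [HCO3⁻] + 2[CO3²⁻] = (α₁ + 2α₂)·DIC
At pH 7.84: [H⁺]/K1 = 10^-1.92 = 0.012023, K2/[H⁺] = 10^-1.38 = 0.041687
α₁ = 1/(1 + 0.012023 + 0.041687) = 1/1.0537 = 0.9490; α₂ = α₁·K2/[H⁺] = 0.03956
α₁ + 2α₂ = 1.0282
CA = 1.0282 × 2.23 = 2.29 mmol/kg

CA = 2.29 mmol/kg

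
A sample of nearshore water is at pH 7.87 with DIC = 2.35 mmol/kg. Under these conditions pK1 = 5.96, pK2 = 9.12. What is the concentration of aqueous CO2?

[CO2*] = 0.0271 mmol/kg

α₀ = 1 / (1 + K1/[H⁺] + K1K2/[H⁺]²) = 1 / (1 + 10^+1.91 + 10^+0.66)
   = 1 / (1 + 81.283 + 4.5709) = 1/86.854 = 0.01151
[CO2*] = α₀ × DIC = 0.01151 × 2.35 = 0.0271 mmol/kg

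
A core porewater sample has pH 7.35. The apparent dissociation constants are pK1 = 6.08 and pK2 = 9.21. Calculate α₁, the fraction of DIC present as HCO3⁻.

α₁ = 1 / (1 + [H⁺]/K1 + K2/[H⁺]) = 1 / (1 + 10^-1.27 + 10^-1.86)
   = 1 / (1 + 0.053703 + 0.013804) = 1/1.0675 = 0.9368

α₁ = 0.937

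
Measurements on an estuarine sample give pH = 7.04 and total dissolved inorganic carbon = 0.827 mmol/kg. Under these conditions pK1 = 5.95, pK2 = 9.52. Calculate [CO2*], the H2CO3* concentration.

[CO2*] = 0.0620 mmol/kg

α₀ = 1 / (1 + K1/[H⁺] + K1K2/[H⁺]²) = 1 / (1 + 10^+1.09 + 10^-1.39)
   = 1 / (1 + 12.303 + 0.040738) = 1/13.343 = 0.07494
[CO2*] = α₀ × DIC = 0.07494 × 0.827 = 0.0620 mmol/kg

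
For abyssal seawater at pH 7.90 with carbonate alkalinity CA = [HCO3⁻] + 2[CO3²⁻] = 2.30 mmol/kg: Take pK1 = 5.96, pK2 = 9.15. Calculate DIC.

DIC = 2.21 mmol/kg

CA = [HCO3⁻] + 2[CO3²⁻] = (α₁ + 2α₂)·DIC
At pH 7.90: [H⁺]/K1 = 10^-1.94 = 0.011482, K2/[H⁺] = 10^-1.25 = 0.056234
α₁ = 1/(1 + 0.011482 + 0.056234) = 1/1.0677 = 0.9366; α₂ = α₁·K2/[H⁺] = 0.05267
α₁ + 2α₂ = 1.0419
DIC = CA / (α₁ + 2α₂) = 2.30 / 1.0419 = 2.21 mmol/kg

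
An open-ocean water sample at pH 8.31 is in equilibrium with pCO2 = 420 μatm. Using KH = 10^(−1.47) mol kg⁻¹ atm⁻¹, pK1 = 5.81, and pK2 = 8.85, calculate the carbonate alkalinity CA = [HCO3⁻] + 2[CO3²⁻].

[CO2*] = KH · pCO2 = 10^(−1.47) × 420×10^-6 = 1.423×10^-5 mol/kg
α₀ = 1/(1 + K1/[H⁺] + K1K2/[H⁺]²) = 1/(1 + 10^+2.50 + 10^+1.96) = 0.002448
DIC = [CO2*]/α₀ = 1.423×10^-5 / 0.002448 = 5.813 mmol/kg
CA = (α₁ + 2α₂)·DIC = (0.7743 + 2×0.2233) × 5.813 = 7.10 mmol/kg

CA = 7.10 mmol/kg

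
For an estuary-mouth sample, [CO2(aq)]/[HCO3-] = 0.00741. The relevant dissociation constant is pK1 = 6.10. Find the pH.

From K1 = [H⁺][HCO3-]/[CO2(aq)]:  pH = pK1 − log₁₀([CO2(aq)]/[HCO3-])
log₁₀(0.00741) = -2.130
pH = 6.10 − (-2.130) = 8.23

pH = 8.23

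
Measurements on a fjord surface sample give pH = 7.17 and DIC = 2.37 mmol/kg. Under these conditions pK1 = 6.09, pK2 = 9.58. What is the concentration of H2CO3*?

α₀ = 1 / (1 + K1/[H⁺] + K1K2/[H⁺]²) = 1 / (1 + 10^+1.08 + 10^-1.33)
   = 1 / (1 + 12.023 + 0.046774) = 1/13.069 = 0.07651
[CO2*] = α₀ × DIC = 0.07651 × 2.37 = 0.181 mmol/kg

[CO2*] = 0.181 mmol/kg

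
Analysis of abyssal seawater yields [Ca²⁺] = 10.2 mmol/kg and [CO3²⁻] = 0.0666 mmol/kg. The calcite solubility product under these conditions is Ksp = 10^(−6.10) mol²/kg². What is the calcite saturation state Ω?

Ω = 0.855

Ksp = 10^(−6.10) = 7.943×10^-7
Ω = [Ca²⁺][CO3²⁻]/Ksp = (10.2×10^-3)(0.0666×10^-3) / 7.943×10^-7 = 0.855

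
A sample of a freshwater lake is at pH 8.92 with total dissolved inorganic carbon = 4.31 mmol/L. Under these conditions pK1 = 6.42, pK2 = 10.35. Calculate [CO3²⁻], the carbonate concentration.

α₂ = 1 / (1 + [H⁺]/K2 + [H⁺]²/(K1K2)) = 1 / (1 + 10^+1.43 + 10^-1.07)
   = 1 / (1 + 26.915 + 0.085114) = 1/28.000 = 0.03571
[CO3²⁻] = α₂ × DIC = 0.03571 × 4.31 = 0.154 mmol/L

[CO3²⁻] = 0.154 mmol/L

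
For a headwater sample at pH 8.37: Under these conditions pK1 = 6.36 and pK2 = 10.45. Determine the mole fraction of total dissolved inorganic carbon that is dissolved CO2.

α₀ = 0.00960

α₀ = 1 / (1 + K1/[H⁺] + K1K2/[H⁺]²) = 1 / (1 + 10^+2.01 + 10^-0.07)
   = 1 / (1 + 102.33 + 0.85114) = 1/104.18 = 0.009599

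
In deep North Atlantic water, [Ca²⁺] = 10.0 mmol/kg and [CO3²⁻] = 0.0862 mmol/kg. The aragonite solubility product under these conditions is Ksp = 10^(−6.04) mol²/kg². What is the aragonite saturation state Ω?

Ω = 0.945

Ksp = 10^(−6.04) = 9.120×10^-7
Ω = [Ca²⁺][CO3²⁻]/Ksp = (10.0×10^-3)(0.0862×10^-3) / 9.120×10^-7 = 0.945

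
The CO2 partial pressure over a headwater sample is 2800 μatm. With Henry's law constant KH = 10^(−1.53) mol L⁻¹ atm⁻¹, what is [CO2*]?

[CO2*] = 82.6 μmol/L

KH = 10^(−1.53) = 2.951×10^-2 mol L⁻¹ atm⁻¹
[CO2*] = KH · pCO2 = 2.951×10^-2 × 2800×10^-6 atm = 8.26×10^-5 mol/L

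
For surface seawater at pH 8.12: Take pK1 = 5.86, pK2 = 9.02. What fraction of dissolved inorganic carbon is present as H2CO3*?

α₀ = 1 / (1 + K1/[H⁺] + K1K2/[H⁺]²) = 1 / (1 + 10^+2.26 + 10^+1.36)
   = 1 / (1 + 181.97 + 22.909) = 1/205.88 = 0.004857

α₀ = 0.00486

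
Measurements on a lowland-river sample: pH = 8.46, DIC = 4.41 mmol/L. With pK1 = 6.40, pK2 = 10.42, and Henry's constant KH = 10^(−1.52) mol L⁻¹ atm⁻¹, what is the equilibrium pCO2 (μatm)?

pCO2 = 1250 μatm

α₀ = 1 / (1 + K1/[H⁺] + K1K2/[H⁺]²) = 1 / (1 + 10^+2.06 + 10^+0.10)
   = 1 / (1 + 114.82 + 1.2589) = 1/117.07 = 0.008542
[CO2*] = α₀ × DIC = 0.008542 × 4.41 = 0.03767 mmol/L
pCO2 = [CO2*]/KH = 3.767×10^-5 / 3.020×10^-2 = 1250 μatm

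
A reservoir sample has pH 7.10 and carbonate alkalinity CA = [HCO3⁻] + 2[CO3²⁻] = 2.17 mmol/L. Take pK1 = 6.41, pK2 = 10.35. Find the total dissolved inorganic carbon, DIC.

CA = [HCO3⁻] + 2[CO3²⁻] = (α₁ + 2α₂)·DIC
At pH 7.10: [H⁺]/K1 = 10^-0.69 = 0.20417, K2/[H⁺] = 10^-3.25 = 0.00056234
α₁ = 1/(1 + 0.20417 + 0.00056234) = 1/1.2047 = 0.8301; α₂ = α₁·K2/[H⁺] = 0.0004668
α₁ + 2α₂ = 0.8310
DIC = CA / (α₁ + 2α₂) = 2.17 / 0.8310 = 2.61 mmol/L

DIC = 2.61 mmol/L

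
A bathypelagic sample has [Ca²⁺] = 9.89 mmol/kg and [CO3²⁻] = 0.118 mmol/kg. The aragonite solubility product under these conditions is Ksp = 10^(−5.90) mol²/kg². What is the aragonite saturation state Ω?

Ksp = 10^(−5.90) = 1.259×10^-6
Ω = [Ca²⁺][CO3²⁻]/Ksp = (9.89×10^-3)(0.118×10^-3) / 1.259×10^-6 = 0.927

Ω = 0.927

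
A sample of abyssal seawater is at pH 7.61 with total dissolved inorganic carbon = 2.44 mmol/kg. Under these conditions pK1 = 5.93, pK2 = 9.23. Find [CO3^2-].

[CO3²⁻] = 0.0560 mmol/kg

α₂ = 1 / (1 + [H⁺]/K2 + [H⁺]²/(K1K2)) = 1 / (1 + 10^+1.62 + 10^-0.06)
   = 1 / (1 + 41.687 + 0.87096) = 1/43.558 = 0.02296
[CO3²⁻] = α₂ × DIC = 0.02296 × 2.44 = 0.0560 mmol/kg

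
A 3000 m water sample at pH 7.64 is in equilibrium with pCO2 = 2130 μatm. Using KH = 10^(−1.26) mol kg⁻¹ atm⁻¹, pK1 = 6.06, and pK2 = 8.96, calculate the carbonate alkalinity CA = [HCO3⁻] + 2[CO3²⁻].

CA = 4.88 mmol/kg

[CO2*] = KH · pCO2 = 10^(−1.26) × 2130×10^-6 = 1.171×10^-4 mol/kg
α₀ = 1/(1 + K1/[H⁺] + K1K2/[H⁺]²) = 1/(1 + 10^+1.58 + 10^+0.26) = 0.02449
DIC = [CO2*]/α₀ = 1.171×10^-4 / 0.02449 = 4.780 mmol/kg
CA = (α₁ + 2α₂)·DIC = (0.9310 + 2×0.04456) × 4.780 = 4.88 mmol/kg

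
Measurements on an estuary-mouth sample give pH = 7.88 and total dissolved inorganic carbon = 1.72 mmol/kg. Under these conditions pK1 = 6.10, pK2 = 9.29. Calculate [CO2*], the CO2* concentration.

α₀ = 1 / (1 + K1/[H⁺] + K1K2/[H⁺]²) = 1 / (1 + 10^+1.78 + 10^+0.37)
   = 1 / (1 + 60.256 + 2.3442) = 1/63.600 = 0.01572
[CO2*] = α₀ × DIC = 0.01572 × 1.72 = 0.0270 mmol/kg

[CO2*] = 0.0270 mmol/kg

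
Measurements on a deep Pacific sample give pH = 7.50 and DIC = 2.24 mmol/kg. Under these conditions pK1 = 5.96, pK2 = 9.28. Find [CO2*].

α₀ = 1 / (1 + K1/[H⁺] + K1K2/[H⁺]²) = 1 / (1 + 10^+1.54 + 10^-0.24)
   = 1 / (1 + 34.674 + 0.57544) = 1/36.249 = 0.02759
[CO2*] = α₀ × DIC = 0.02759 × 2.24 = 0.0618 mmol/kg

[CO2*] = 0.0618 mmol/kg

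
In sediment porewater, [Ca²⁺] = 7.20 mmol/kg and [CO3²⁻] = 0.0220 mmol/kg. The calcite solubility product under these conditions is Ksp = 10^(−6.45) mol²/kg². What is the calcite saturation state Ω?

Ω = 0.446

Ksp = 10^(−6.45) = 3.548×10^-7
Ω = [Ca²⁺][CO3²⁻]/Ksp = (7.20×10^-3)(0.0220×10^-3) / 3.548×10^-7 = 0.446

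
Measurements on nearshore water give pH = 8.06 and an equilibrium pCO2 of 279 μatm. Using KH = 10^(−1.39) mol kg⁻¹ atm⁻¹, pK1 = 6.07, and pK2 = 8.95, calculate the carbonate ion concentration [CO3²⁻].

[CO3²⁻] = 0.143 mmol/kg

[CO2*] = KH · pCO2 = 10^(−1.39) × 279×10^-6 = 1.137×10^-5 mol/kg
α₀ = 1/(1 + K1/[H⁺] + K1K2/[H⁺]²) = 1/(1 + 10^+1.99 + 10^+1.10) = 0.008984
DIC = [CO2*]/α₀ = 1.137×10^-5 / 0.008984 = 1.265 mmol/kg
[CO3²⁻] = α₂·DIC; α₂ = 0.1131, so [CO3²⁻] = 0.1131 × 1.265 = 0.143 mmol/kg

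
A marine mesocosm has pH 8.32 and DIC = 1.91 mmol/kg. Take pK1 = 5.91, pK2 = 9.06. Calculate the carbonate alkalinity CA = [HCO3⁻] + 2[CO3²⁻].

CA = [HCO3⁻] + 2[CO3²⁻] = (α₁ + 2α₂)·DIC
At pH 8.32: [H⁺]/K1 = 10^-2.41 = 0.0038905, K2/[H⁺] = 10^-0.74 = 0.18197
α₁ = 1/(1 + 0.0038905 + 0.18197) = 1/1.1859 = 0.8433; α₂ = α₁·K2/[H⁺] = 0.1534
α₁ + 2α₂ = 1.1502
CA = 1.1502 × 1.91 = 2.20 mmol/kg

CA = 2.20 mmol/kg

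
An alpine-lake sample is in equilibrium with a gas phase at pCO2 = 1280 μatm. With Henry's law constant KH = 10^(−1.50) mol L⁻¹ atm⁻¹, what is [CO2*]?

KH = 10^(−1.50) = 3.162×10^-2 mol L⁻¹ atm⁻¹
[CO2*] = KH · pCO2 = 3.162×10^-2 × 1280×10^-6 atm = 4.05×10^-5 mol/L

[CO2*] = 40.5 μmol/L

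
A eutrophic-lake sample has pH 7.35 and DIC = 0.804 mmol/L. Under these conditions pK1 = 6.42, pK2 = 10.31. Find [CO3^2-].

α₂ = 1 / (1 + [H⁺]/K2 + [H⁺]²/(K1K2)) = 1 / (1 + 10^+2.96 + 10^+2.03)
   = 1 / (1 + 912.01 + 107.15) = 1/1020.2 = 0.0009802
[CO3²⁻] = α₂ × DIC = 0.0009802 × 0.804 = 0.000788 mmol/L = 0.788 μmol/L

[CO3²⁻] = 0.788 μmol/L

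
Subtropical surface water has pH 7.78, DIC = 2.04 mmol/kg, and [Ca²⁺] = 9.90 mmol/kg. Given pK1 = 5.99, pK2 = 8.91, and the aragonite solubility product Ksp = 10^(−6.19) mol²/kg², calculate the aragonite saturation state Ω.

α₂ = 1 / (1 + [H⁺]/K2 + [H⁺]²/(K1K2)) = 1 / (1 + 10^+1.13 + 10^-0.66)
   = 1 / (1 + 13.490 + 0.21878) = 1/14.708 = 0.06799
[CO3²⁻] = α₂ × DIC = 0.06799 × 2.04 = 0.1387 mmol/kg
Ksp = 10^(−6.19) = 6.457×10^-7
Ω = [Ca²⁺][CO3²⁻]/Ksp = (9.90×10^-3)(1.387×10^-4) / 6.457×10^-7 = 2.13

Ω = 2.13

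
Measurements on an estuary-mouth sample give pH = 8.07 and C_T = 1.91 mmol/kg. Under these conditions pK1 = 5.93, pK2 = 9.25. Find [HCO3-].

[HCO3⁻] = 1.78 mmol/kg

α₁ = 1 / (1 + [H⁺]/K1 + K2/[H⁺]) = 1 / (1 + 10^-2.14 + 10^-1.18)
   = 1 / (1 + 0.0072444 + 0.066069) = 1/1.0733 = 0.9317
[HCO3⁻] = α₁ × DIC = 0.9317 × 1.91 = 1.78 mmol/kg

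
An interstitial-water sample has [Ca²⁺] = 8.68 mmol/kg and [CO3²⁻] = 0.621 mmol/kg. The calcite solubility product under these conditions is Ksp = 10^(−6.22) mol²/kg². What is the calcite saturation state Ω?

Ksp = 10^(−6.22) = 6.026×10^-7
Ω = [Ca²⁺][CO3²⁻]/Ksp = (8.68×10^-3)(0.621×10^-3) / 6.026×10^-7 = 8.95

Ω = 8.95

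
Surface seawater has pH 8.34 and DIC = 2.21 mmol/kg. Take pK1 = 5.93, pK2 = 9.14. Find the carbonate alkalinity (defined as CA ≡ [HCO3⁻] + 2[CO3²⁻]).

CA = 2.50 mmol/kg

CA = [HCO3⁻] + 2[CO3²⁻] = (α₁ + 2α₂)·DIC
At pH 8.34: [H⁺]/K1 = 10^-2.41 = 0.0038905, K2/[H⁺] = 10^-0.80 = 0.15849
α₁ = 1/(1 + 0.0038905 + 0.15849) = 1/1.1624 = 0.8603; α₂ = α₁·K2/[H⁺] = 0.1363
α₁ + 2α₂ = 1.1330
CA = 1.1330 × 2.21 = 2.50 mmol/kg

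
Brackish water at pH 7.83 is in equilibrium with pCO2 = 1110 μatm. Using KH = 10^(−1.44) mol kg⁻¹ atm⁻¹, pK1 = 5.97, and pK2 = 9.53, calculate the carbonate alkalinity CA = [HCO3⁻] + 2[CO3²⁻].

[CO2*] = KH · pCO2 = 10^(−1.44) × 1110×10^-6 = 4.030×10^-5 mol/kg
α₀ = 1/(1 + K1/[H⁺] + K1K2/[H⁺]²) = 1/(1 + 10^+1.86 + 10^+0.16) = 0.01335
DIC = [CO2*]/α₀ = 4.030×10^-5 / 0.01335 = 3.018 mmol/kg
CA = (α₁ + 2α₂)·DIC = (0.9673 + 2×0.01930) × 3.018 = 3.04 mmol/kg

CA = 3.04 mmol/kg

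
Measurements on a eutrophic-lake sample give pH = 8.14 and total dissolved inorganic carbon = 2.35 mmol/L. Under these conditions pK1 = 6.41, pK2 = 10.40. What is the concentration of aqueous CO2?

α₀ = 1 / (1 + K1/[H⁺] + K1K2/[H⁺]²) = 1 / (1 + 10^+1.73 + 10^-0.53)
   = 1 / (1 + 53.703 + 0.29512) = 1/54.998 = 0.01818
[CO2*] = α₀ × DIC = 0.01818 × 2.35 = 0.0427 mmol/L

[CO2*] = 0.0427 mmol/L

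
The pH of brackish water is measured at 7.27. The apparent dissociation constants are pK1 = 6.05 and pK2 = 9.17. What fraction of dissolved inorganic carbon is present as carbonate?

α₂ = 1 / (1 + [H⁺]/K2 + [H⁺]²/(K1K2)) = 1 / (1 + 10^+1.90 + 10^+0.68)
   = 1 / (1 + 79.433 + 4.7863) = 1/85.219 = 0.01173

α₂ = 0.0117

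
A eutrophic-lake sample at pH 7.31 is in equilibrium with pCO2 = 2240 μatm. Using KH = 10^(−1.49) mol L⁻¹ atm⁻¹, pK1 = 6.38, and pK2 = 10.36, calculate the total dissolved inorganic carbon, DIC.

[CO2*] = KH · pCO2 = 10^(−1.49) × 2240×10^-6 = 7.248×10^-5 mol/L
α₀ = 1/(1 + K1/[H⁺] + K1K2/[H⁺]²) = 1/(1 + 10^+0.93 + 10^-2.12) = 0.1051
DIC = [CO2*]/α₀ = 7.248×10^-5 / 0.1051 = 0.690 mmol/L

DIC = 0.690 mmol/L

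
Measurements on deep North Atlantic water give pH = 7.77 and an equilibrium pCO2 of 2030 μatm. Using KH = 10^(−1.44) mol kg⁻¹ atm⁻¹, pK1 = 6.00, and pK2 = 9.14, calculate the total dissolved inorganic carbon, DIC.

[CO2*] = KH · pCO2 = 10^(−1.44) × 2030×10^-6 = 7.370×10^-5 mol/kg
α₀ = 1/(1 + K1/[H⁺] + K1K2/[H⁺]²) = 1/(1 + 10^+1.77 + 10^+0.40) = 0.01603
DIC = [CO2*]/α₀ = 7.370×10^-5 / 0.01603 = 4.60 mmol/kg

DIC = 4.60 mmol/kg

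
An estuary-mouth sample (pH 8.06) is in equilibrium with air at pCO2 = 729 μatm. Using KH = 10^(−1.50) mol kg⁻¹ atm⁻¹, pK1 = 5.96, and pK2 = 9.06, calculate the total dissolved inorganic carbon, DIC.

DIC = 3.22 mmol/kg

[CO2*] = KH · pCO2 = 10^(−1.50) × 729×10^-6 = 2.305×10^-5 mol/kg
α₀ = 1/(1 + K1/[H⁺] + K1K2/[H⁺]²) = 1/(1 + 10^+2.10 + 10^+1.10) = 0.007169
DIC = [CO2*]/α₀ = 2.305×10^-5 / 0.007169 = 3.22 mmol/kg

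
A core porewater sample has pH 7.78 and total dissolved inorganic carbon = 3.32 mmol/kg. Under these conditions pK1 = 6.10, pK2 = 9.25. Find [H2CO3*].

[CO2*] = 0.0658 mmol/kg

α₀ = 1 / (1 + K1/[H⁺] + K1K2/[H⁺]²) = 1 / (1 + 10^+1.68 + 10^+0.21)
   = 1 / (1 + 47.863 + 1.6218) = 1/50.485 = 0.01981
[CO2*] = α₀ × DIC = 0.01981 × 3.32 = 0.0658 mmol/kg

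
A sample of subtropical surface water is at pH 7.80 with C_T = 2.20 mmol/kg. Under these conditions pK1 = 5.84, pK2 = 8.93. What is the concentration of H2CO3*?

α₀ = 1 / (1 + K1/[H⁺] + K1K2/[H⁺]²) = 1 / (1 + 10^+1.96 + 10^+0.83)
   = 1 / (1 + 91.201 + 6.7608) = 1/98.962 = 0.01010
[CO2*] = α₀ × DIC = 0.01010 × 2.20 = 0.0222 mmol/kg

[CO2*] = 0.0222 mmol/kg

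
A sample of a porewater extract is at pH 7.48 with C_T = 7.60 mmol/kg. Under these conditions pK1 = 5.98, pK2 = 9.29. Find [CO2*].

α₀ = 1 / (1 + K1/[H⁺] + K1K2/[H⁺]²) = 1 / (1 + 10^+1.50 + 10^-0.31)
   = 1 / (1 + 31.623 + 0.48978) = 1/33.113 = 0.03020
[CO2*] = α₀ × DIC = 0.03020 × 7.60 = 0.230 mmol/kg

[CO2*] = 0.230 mmol/kg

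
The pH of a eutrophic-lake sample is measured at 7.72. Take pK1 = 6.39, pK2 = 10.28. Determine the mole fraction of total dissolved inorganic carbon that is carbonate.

α₂ = 1 / (1 + [H⁺]/K2 + [H⁺]²/(K1K2)) = 1 / (1 + 10^+2.56 + 10^+1.23)
   = 1 / (1 + 363.08 + 16.982) = 1/381.06 = 0.002624

α₂ = 0.00262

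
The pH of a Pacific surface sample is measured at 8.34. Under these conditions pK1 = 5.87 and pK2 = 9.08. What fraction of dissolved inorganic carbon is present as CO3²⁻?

α₂ = 1 / (1 + [H⁺]/K2 + [H⁺]²/(K1K2)) = 1 / (1 + 10^+0.74 + 10^-1.73)
   = 1 / (1 + 5.4954 + 0.018621) = 1/6.5140 = 0.1535

α₂ = 0.154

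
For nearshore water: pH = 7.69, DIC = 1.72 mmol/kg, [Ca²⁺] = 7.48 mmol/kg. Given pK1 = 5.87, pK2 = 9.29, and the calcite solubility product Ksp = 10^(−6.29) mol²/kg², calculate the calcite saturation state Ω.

α₂ = 1 / (1 + [H⁺]/K2 + [H⁺]²/(K1K2)) = 1 / (1 + 10^+1.60 + 10^-0.22)
   = 1 / (1 + 39.811 + 0.60256) = 1/41.413 = 0.02415
[CO3²⁻] = α₂ × DIC = 0.02415 × 1.72 = 0.04153 mmol/kg
Ksp = 10^(−6.29) = 5.129×10^-7
Ω = [Ca²⁺][CO3²⁻]/Ksp = (7.48×10^-3)(4.153×10^-5) / 5.129×10^-7 = 0.606

Ω = 0.606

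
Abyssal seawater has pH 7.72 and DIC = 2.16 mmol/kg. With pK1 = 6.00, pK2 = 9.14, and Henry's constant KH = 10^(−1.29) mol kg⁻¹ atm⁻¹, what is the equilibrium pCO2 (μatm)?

pCO2 = 759 μatm

α₀ = 1 / (1 + K1/[H⁺] + K1K2/[H⁺]²) = 1 / (1 + 10^+1.72 + 10^+0.30)
   = 1 / (1 + 52.481 + 1.9953) = 1/55.476 = 0.01803
[CO2*] = α₀ × DIC = 0.01803 × 2.16 = 0.03894 mmol/kg
pCO2 = [CO2*]/KH = 3.894×10^-5 / 5.129×10^-2 = 759 μatm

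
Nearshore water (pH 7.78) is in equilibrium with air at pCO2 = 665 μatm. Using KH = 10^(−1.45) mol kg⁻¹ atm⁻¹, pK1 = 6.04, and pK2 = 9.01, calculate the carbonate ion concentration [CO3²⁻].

[CO2*] = KH · pCO2 = 10^(−1.45) × 665×10^-6 = 2.360×10^-5 mol/kg
α₀ = 1/(1 + K1/[H⁺] + K1K2/[H⁺]²) = 1/(1 + 10^+1.74 + 10^+0.51) = 0.01689
DIC = [CO2*]/α₀ = 2.360×10^-5 / 0.01689 = 1.397 mmol/kg
[CO3²⁻] = α₂·DIC; α₂ = 0.05467, so [CO3²⁻] = 0.05467 × 1.397 = 0.0764 mmol/kg

[CO3²⁻] = 0.0764 mmol/kg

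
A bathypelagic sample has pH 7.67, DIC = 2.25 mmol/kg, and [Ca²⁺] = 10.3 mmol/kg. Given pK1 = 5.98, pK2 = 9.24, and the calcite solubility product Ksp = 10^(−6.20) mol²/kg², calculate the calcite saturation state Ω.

α₂ = 1 / (1 + [H⁺]/K2 + [H⁺]²/(K1K2)) = 1 / (1 + 10^+1.57 + 10^-0.12)
   = 1 / (1 + 37.154 + 0.75858) = 1/38.912 = 0.02570
[CO3²⁻] = α₂ × DIC = 0.02570 × 2.25 = 0.05782 mmol/kg
Ksp = 10^(−6.20) = 6.310×10^-7
Ω = [Ca²⁺][CO3²⁻]/Ksp = (10.3×10^-3)(5.782×10^-5) / 6.310×10^-7 = 0.944

Ω = 0.944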